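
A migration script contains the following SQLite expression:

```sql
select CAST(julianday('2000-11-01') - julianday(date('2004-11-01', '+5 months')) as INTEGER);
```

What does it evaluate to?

Adding +5 months to 2004-11-01 gives 2005-04-01.
29 days remain in November 2000 after the 1st (30 − 1).
Full months from December 2000 through March 2005 contribute their day counts.
Then 1 day into April 2005.
Total: 29 + 31 + 31 + 28 + 31 + 30 + 31 + 30 + 31 + 31 + 30 + 31 + 30 + 31 + 31 + 28 + 31 + 30 + 31 + 30 + 31 + 31 + 30 + 31 + 30 + 31 + 31 + 28 + 31 + 30 + 31 + 30 + 31 + 31 + 30 + 31 + 30 + 31 + 31 + 29 + 31 + 30 + 31 + 30 + 31 + 31 + 30 + 31 + 30 + 31 + 31 + 28 + 31 + 1 = 1612.
The subtraction is earlier − later, so the result is −1612 → -1612.

-1612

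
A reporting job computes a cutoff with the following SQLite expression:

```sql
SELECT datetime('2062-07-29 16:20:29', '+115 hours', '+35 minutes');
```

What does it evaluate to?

2062-08-03 11:55:29

+115 hours from 2062-07-29 16:20:29 is 2062-08-03 11:20:29 (crosses midnight).
+35 minutes from 2062-08-03 11:20:29 is 2062-08-03 11:55:29.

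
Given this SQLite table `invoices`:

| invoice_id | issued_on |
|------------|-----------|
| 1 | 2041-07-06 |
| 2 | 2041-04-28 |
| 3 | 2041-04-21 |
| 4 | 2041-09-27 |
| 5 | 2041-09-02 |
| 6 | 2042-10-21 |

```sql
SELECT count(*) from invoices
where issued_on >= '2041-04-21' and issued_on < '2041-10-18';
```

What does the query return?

Rows in [2041-04-21, 2041-10-18): 2041-07-06, 2041-04-28, 2041-04-21, 2041-09-27, 2041-09-02 → 5 rows.

5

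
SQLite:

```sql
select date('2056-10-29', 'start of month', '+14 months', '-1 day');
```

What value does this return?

`start of month` rewinds 2056-10-29 to 2056-10-01.
Adding +14 months to 2056-10-01 gives 2057-12-01.
Going back 1 day from 2057-12-01 reaches 2057-11-30 (last day of November, 30 days).

2057-11-30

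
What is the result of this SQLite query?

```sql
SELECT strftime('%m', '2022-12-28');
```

`%m` extracts the 2-digit month (01-12): 12.

12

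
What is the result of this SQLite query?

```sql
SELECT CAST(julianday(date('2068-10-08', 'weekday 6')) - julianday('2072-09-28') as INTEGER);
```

-1446

`weekday 6` advances to the next Saturday; 2068-10-08 is a Monday, so it moves forward to 2068-10-13.
18 days remain in October 2068 after the 13th (31 − 13).
Full months from November 2068 through August 2072 contribute their day counts.
Then 28 days into September 2072.
Total: 18 + 30 + 31 + 31 + 28 + 31 + 30 + 31 + 30 + 31 + 31 + 30 + 31 + 30 + 31 + 31 + 28 + 31 + 30 + 31 + 30 + 31 + 31 + 30 + 31 + 30 + 31 + 31 + 28 + 31 + 30 + 31 + 30 + 31 + 31 + 30 + 31 + 30 + 31 + 31 + 29 + 31 + 30 + 31 + 30 + 31 + 31 + 28 = 1446.
The subtraction is earlier − later, so the result is −1446 → -1446.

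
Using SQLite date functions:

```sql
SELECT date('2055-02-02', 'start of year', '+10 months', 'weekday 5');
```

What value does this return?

2055-11-05

`start of year` rewinds 2055-02-02 to 2055-01-01.
Adding +10 months to 2055-01-01 gives 2055-11-01.
`weekday 5` advances to the next Friday; 2055-11-01 is a Monday, so it moves forward to 2055-11-05.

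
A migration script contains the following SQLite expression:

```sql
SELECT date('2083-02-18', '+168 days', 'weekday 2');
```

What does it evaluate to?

Applying '+168 days' to 2083-02-18: counting 168 days forward gives 2083-08-05.
`weekday 2` advances to the next Tuesday; 2083-08-05 is a Thursday, so it moves forward to 2083-08-10.

2083-08-10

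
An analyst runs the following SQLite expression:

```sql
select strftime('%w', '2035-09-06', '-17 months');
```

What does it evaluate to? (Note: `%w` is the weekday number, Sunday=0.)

First apply '-17 months': 2035-09-06 → 2034-04-06.
2034-04-06 is a Thursday; with Sunday=0 that is 4.

4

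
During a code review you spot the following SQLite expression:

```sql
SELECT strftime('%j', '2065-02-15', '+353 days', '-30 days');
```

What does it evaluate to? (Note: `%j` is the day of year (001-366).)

004

First apply '+353 days', '-30 days': 2065-02-15 → 2066-01-04.
Day-of-year for 2066-01-04: days since 2066-01-01 inclusive = 4, zero-padded to 004.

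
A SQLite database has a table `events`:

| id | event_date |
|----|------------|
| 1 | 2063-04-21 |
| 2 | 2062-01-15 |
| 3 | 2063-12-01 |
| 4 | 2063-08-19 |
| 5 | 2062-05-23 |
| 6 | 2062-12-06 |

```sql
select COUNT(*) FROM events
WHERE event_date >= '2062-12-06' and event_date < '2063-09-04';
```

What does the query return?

Rows in [2062-12-06, 2063-09-04): 2063-04-21, 2063-08-19, 2062-12-06 → 3 rows.

3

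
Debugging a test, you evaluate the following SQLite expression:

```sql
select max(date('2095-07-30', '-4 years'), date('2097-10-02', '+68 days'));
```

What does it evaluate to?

2097-12-09

date('2095-07-30', '-4 years') → 2091-07-30.
date('2097-10-02', '+68 days') → 2097-12-09.
Later of the two is 2097-12-09.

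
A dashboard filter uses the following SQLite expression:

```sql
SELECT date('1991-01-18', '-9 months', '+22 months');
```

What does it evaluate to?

1992-02-18

Adding -9 months to 1991-01-18 gives 1990-04-18.
Adding +22 months to 1990-04-18 gives 1992-02-18.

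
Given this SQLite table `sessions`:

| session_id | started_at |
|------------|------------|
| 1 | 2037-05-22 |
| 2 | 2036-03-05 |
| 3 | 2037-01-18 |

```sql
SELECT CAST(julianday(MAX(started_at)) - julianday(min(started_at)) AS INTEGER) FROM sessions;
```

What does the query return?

MIN = 2036-03-05, MAX = 2037-05-22.
26 days remain in March 2036 after the 5th (31 − 5).
Full months from April 2036 through April 2037 contribute their day counts.
Then 22 days into May 2037.
Total: 26 + 30 + 31 + 30 + 31 + 31 + 30 + 31 + 30 + 31 + 31 + 28 + 31 + 30 + 22 = 443.

443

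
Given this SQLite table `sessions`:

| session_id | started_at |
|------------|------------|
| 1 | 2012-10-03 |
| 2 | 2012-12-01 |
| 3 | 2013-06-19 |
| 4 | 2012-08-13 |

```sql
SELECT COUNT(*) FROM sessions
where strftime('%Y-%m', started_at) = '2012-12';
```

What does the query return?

Rows with year-month 2012-12: 2012-12-01 → 1.

1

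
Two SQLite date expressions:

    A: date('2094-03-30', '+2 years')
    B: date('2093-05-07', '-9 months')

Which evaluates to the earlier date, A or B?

B

A = 2096-03-30.
B = 2092-08-07.
B is earlier.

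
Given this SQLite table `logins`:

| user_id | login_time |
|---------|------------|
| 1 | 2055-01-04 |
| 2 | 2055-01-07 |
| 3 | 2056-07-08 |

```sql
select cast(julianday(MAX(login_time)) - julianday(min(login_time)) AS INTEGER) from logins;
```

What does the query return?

MIN = 2055-01-04, MAX = 2056-07-08.
27 days remain in January 2055 after the 4th (31 − 4).
Full months from February 2055 through June 2056 contribute their day counts.
Then 8 days into July 2056.
Total: 27 + 28 + 31 + 30 + 31 + 30 + 31 + 31 + 30 + 31 + 30 + 31 + 31 + 29 + 31 + 30 + 31 + 30 + 8 = 551.

551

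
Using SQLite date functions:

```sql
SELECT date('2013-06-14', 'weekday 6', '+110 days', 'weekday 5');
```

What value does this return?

2013-10-04

`weekday 6` advances to the next Saturday; 2013-06-14 is a Friday, so it moves forward to 2013-06-15.
Applying '+110 days' to 2013-06-15: counting 110 days forward gives 2013-10-03.
`weekday 5` advances to the next Friday; 2013-10-03 is a Thursday, so it moves forward to 2013-10-04.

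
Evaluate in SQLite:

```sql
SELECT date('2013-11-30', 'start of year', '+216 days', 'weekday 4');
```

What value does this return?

`start of year` rewinds 2013-11-30 to 2013-01-01.
Applying '+216 days' to 2013-01-01: counting 216 days forward gives 2013-08-05.
`weekday 4` advances to the next Thursday; 2013-08-05 is a Monday, so it moves forward to 2013-08-08.

2013-08-08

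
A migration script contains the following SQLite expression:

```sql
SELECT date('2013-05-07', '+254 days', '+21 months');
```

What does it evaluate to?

2015-10-16

Applying '+254 days' to 2013-05-07: counting 254 days forward gives 2014-01-16.
Adding +21 months to 2014-01-16 gives 2015-10-16.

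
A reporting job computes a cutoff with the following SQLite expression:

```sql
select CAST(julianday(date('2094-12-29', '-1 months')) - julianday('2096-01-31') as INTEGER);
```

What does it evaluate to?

Adding -1 month to 2094-12-29 gives 2094-11-29.
1 day remains in November 2094 after the 29th (30 − 29).
Full months from December 2094 through December 2095 contribute their day counts.
Then 31 days into January 2096.
Total: 1 + 31 + 31 + 28 + 31 + 30 + 31 + 30 + 31 + 31 + 30 + 31 + 30 + 31 + 31 = 428.
The subtraction is earlier − later, so the result is −428 → -428.

-428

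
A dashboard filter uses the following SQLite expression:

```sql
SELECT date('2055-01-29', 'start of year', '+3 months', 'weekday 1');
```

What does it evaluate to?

`start of year` rewinds 2055-01-29 to 2055-01-01.
Adding +3 months to 2055-01-01 gives 2055-04-01.
`weekday 1` advances to the next Monday; 2055-04-01 is a Thursday, so it moves forward to 2055-04-05.

2055-04-05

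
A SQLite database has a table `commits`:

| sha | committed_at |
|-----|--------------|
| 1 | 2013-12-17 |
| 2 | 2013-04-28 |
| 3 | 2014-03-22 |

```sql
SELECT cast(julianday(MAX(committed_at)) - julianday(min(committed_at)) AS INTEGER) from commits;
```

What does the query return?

328

MIN = 2013-04-28, MAX = 2014-03-22.
2 days remain in April 2013 after the 28th (30 − 28).
Full months from May 2013 through February 2014 contribute their day counts.
Then 22 days into March 2014.
Total: 2 + 31 + 30 + 31 + 31 + 30 + 31 + 30 + 31 + 31 + 28 + 22 = 328.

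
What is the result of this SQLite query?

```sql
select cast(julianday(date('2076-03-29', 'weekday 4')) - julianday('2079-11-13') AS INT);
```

`weekday 4` advances to the next Thursday; 2076-03-29 is a Sunday, so it moves forward to 2076-04-02.
28 days remain in April 2076 after the 2nd (30 − 2).
Full months from May 2076 through October 2079 contribute their day counts.
Then 13 days into November 2079.
Total: 28 + 31 + 30 + 31 + 31 + 30 + 31 + 30 + 31 + 31 + 28 + 31 + 30 + 31 + 30 + 31 + 31 + 30 + 31 + 30 + 31 + 31 + 28 + 31 + 30 + 31 + 30 + 31 + 31 + 30 + 31 + 30 + 31 + 31 + 28 + 31 + 30 + 31 + 30 + 31 + 31 + 30 + 31 + 13 = 1320.
The subtraction is earlier − later, so the result is −1320 → -1320.

-1320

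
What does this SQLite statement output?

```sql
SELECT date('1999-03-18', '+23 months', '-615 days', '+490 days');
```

2000-10-16

Adding +23 months to 1999-03-18 gives 2001-02-18.
Applying '-615 days' to 2001-02-18: counting 615 days back gives 1999-06-14.
Applying '+490 days' to 1999-06-14: counting 490 days forward gives 2000-10-16.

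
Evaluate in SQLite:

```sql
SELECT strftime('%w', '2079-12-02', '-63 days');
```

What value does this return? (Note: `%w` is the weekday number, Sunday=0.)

6

First apply '-63 days': 2079-12-02 → 2079-09-30.
2079-09-30 is a Saturday; with Sunday=0 that is 6.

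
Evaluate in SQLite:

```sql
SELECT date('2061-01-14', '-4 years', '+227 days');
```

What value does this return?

Adding -4 years to 2061-01-14 gives 2057-01-14.
Applying '+227 days' to 2057-01-14: counting 227 days forward gives 2057-08-29.

2057-08-29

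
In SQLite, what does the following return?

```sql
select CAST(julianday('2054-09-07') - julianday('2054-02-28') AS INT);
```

0 days remain in February 2054 after the 28th (28 − 28).
Full months from March 2054 through August 2054 contribute their day counts.
Then 7 days into September 2054.
Total: 0 + 31 + 30 + 31 + 30 + 31 + 31 + 7 = 191.

191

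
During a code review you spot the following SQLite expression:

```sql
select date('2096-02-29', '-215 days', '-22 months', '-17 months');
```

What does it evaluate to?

2092-04-29

Applying '-215 days' to 2096-02-29: counting 215 days back gives 2095-07-29.
Adding -22 months to 2095-07-29 gives 2093-09-29.
Adding -17 months to 2093-09-29 gives 2092-04-29.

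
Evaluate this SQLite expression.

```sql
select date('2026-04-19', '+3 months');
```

Adding +3 months to 2026-04-19 gives 2026-07-19.

2026-07-19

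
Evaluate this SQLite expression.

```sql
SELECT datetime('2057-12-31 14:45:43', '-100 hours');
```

2057-12-27 10:45:43

-100 hours from 2057-12-31 14:45:43 is 2057-12-27 10:45:43 (crosses midnight).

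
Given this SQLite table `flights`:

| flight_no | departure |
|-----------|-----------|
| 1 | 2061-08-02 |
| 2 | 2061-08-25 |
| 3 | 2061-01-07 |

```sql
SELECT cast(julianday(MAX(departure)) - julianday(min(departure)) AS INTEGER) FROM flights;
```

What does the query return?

230

MIN = 2061-01-07, MAX = 2061-08-25.
24 days remain in January 2061 after the 7th (31 − 7).
Full months from February 2061 through July 2061 contribute their day counts.
Then 25 days into August 2061.
Total: 24 + 28 + 31 + 30 + 31 + 30 + 31 + 25 = 230.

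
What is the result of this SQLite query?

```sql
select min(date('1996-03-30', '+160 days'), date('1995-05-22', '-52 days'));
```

1995-03-31

date('1996-03-30', '+160 days') → 1996-09-06.
date('1995-05-22', '-52 days') → 1995-03-31.
Earlier of the two is 1995-03-31.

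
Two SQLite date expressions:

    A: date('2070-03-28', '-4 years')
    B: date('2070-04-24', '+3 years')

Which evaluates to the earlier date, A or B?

A = 2066-03-28.
B = 2073-04-24.
A is earlier.

A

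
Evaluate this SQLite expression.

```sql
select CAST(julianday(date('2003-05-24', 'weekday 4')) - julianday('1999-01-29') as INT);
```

1581

`weekday 4` advances to the next Thursday; 2003-05-24 is a Saturday, so it moves forward to 2003-05-29.
2 days remain in January 1999 after the 29th (31 − 29).
Full months from February 1999 through April 2003 contribute their day counts.
Then 29 days into May 2003.
Total: 2 + 28 + 31 + 30 + 31 + 30 + 31 + 31 + 30 + 31 + 30 + 31 + 31 + 29 + 31 + 30 + 31 + 30 + 31 + 31 + 30 + 31 + 30 + 31 + 31 + 28 + 31 + 30 + 31 + 30 + 31 + 31 + 30 + 31 + 30 + 31 + 31 + 28 + 31 + 30 + 31 + 30 + 31 + 31 + 30 + 31 + 30 + 31 + 31 + 28 + 31 + 30 + 29 = 1581.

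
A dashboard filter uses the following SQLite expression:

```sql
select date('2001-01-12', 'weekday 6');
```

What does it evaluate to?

2001-01-13

`weekday 6` advances to the next Saturday; 2001-01-12 is a Friday, so it moves forward to 2001-01-13.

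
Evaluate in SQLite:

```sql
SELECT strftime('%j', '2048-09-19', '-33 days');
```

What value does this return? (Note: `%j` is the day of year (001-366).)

First apply '-33 days': 2048-09-19 → 2048-08-17.
Day-of-year for 2048-08-17: days since 2048-01-01 inclusive = 230, zero-padded to 230.

230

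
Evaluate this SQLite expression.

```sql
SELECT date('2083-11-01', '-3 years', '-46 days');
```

Adding -3 years to 2083-11-01 gives 2080-11-01.
Applying '-46 days' to 2080-11-01: counting 46 days back gives 2080-09-16.

2080-09-16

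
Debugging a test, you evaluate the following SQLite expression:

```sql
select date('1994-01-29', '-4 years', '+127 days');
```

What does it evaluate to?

1990-06-05

Adding -4 years to 1994-01-29 gives 1990-01-29.
Applying '+127 days' to 1990-01-29: counting 127 days forward gives 1990-06-05.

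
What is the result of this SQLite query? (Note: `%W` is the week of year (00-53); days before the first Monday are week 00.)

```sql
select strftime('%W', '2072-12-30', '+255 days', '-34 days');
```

First apply '+255 days', '-34 days': 2072-12-30 → 2073-08-08.
2073-08-08 is a Tuesday. SQLite's %W counts Mondays since the year started; the result is 32.

32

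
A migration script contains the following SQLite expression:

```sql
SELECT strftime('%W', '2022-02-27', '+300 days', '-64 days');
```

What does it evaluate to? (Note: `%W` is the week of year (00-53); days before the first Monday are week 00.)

42

First apply '+300 days', '-64 days': 2022-02-27 → 2022-10-21.
2022-10-21 is a Friday. SQLite's %W counts Mondays since the year started; the result is 42.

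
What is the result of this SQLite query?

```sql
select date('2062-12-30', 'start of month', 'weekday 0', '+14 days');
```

`start of month` rewinds 2062-12-30 to 2062-12-01.
`weekday 0` advances to the next Sunday; 2062-12-01 is a Friday, so it moves forward to 2062-12-03.
Advancing 14 more days within December lands on 2062-12-17.

2062-12-17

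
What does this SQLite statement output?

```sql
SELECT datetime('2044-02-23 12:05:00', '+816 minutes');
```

2044-02-24 01:41:00

816 minutes = 13h 36m; +816 minutes from 2044-02-23 12:05:00 is 2044-02-24 01:41:00 (crosses midnight).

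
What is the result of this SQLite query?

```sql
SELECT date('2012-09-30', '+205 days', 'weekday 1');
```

Applying '+205 days' to 2012-09-30: counting 205 days forward gives 2013-04-23.
`weekday 1` advances to the next Monday; 2013-04-23 is a Tuesday, so it moves forward to 2013-04-29.

2013-04-29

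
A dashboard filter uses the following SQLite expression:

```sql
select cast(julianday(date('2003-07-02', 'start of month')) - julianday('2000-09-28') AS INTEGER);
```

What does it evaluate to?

1006

`start of month` rewinds 2003-07-02 to 2003-07-01.
2 days remain in September 2000 after the 28th (30 − 28).
Full months from October 2000 through June 2003 contribute their day counts.
Then 1 day into July 2003.
Total: 2 + 31 + 30 + 31 + 31 + 28 + 31 + 30 + 31 + 30 + 31 + 31 + 30 + 31 + 30 + 31 + 31 + 28 + 31 + 30 + 31 + 30 + 31 + 31 + 30 + 31 + 30 + 31 + 31 + 28 + 31 + 30 + 31 + 30 + 1 = 1006.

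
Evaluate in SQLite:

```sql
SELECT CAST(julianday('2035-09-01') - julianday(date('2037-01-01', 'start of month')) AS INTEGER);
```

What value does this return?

`start of month` rewinds 2037-01-01 to 2037-01-01.
29 days remain in September 2035 after the 1st (30 − 1).
Full months from October 2035 through December 2036 contribute their day counts.
Then 1 day into January 2037.
Total: 29 + 31 + 30 + 31 + 31 + 29 + 31 + 30 + 31 + 30 + 31 + 31 + 30 + 31 + 30 + 31 + 1 = 488.
The subtraction is earlier − later, so the result is −488 → -488.

-488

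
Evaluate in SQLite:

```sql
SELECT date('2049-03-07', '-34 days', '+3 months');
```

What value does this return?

Going back 7 days from 2049-03-07 reaches 2049-02-28 (last day of February, 28 days).
Going back 27 days within February lands on 2049-02-01.
Adding +3 months to 2049-02-01 gives 2049-05-01.

2049-05-01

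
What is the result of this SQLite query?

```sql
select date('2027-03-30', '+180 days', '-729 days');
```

2025-09-27

Applying '+180 days' to 2027-03-30: counting 180 days forward gives 2027-09-26.
Applying '-729 days' to 2027-09-26: counting 729 days back gives 2025-09-27.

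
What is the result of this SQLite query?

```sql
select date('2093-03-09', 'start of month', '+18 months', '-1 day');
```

`start of month` rewinds 2093-03-09 to 2093-03-01.
Adding +18 months to 2093-03-01 gives 2094-09-01.
Going back 1 day from 2094-09-01 reaches 2094-08-31 (last day of August, 31 days).

2094-08-31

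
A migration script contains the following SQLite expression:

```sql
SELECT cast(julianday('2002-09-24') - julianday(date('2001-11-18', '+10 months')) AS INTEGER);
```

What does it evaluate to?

Adding +10 months to 2001-11-18 gives 2002-09-18.
Both dates are in September 2002: 24 − 18 = 6.

6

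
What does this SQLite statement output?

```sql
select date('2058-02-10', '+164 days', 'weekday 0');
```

Applying '+164 days' to 2058-02-10: counting 164 days forward gives 2058-07-24.
`weekday 0` advances to the next Sunday; 2058-07-24 is a Wednesday, so it moves forward to 2058-07-28.

2058-07-28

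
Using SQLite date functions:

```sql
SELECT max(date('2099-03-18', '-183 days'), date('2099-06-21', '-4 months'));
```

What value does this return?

2099-02-21

date('2099-03-18', '-183 days') → 2098-09-16.
date('2099-06-21', '-4 months') → 2099-02-21.
Later of the two is 2099-02-21.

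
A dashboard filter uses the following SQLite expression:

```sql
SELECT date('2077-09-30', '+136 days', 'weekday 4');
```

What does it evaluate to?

Applying '+136 days' to 2077-09-30: counting 136 days forward gives 2078-02-13.
`weekday 4` advances to the next Thursday; 2078-02-13 is a Sunday, so it moves forward to 2078-02-17.

2078-02-17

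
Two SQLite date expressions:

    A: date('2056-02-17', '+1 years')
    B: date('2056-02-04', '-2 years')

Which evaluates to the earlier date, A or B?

B

A = 2057-02-17.
B = 2054-02-04.
B is earlier.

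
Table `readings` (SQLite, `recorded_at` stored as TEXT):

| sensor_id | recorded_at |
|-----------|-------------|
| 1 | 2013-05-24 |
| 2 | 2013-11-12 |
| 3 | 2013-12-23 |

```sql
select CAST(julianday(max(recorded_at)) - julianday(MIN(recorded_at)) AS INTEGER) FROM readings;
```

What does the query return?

213

MIN = 2013-05-24, MAX = 2013-12-23.
7 days remain in May 2013 after the 24th (31 − 24).
Full months from June 2013 through November 2013 contribute their day counts.
Then 23 days into December 2013.
Total: 7 + 30 + 31 + 31 + 30 + 31 + 30 + 23 = 213.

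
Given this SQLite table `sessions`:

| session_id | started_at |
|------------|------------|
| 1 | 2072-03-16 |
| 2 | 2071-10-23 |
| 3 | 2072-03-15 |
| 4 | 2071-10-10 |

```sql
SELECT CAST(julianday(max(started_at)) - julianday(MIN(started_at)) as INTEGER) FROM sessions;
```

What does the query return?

MIN = 2071-10-10, MAX = 2072-03-16.
21 days remain in October 2071 after the 10th (31 − 10).
November 2071: 30 days.
December 2071: 31 days.
January 2072: 31 days.
February 2072: 29 days (leap year).
Then 16 days into March 2072.
Total: 21 + 30 + 31 + 31 + 29 + 16 = 158.

158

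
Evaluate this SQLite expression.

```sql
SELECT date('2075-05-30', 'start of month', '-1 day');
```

`start of month` rewinds 2075-05-30 to 2075-05-01.
Going back 1 day from 2075-05-01 reaches 2075-04-30 (last day of April, 30 days).

2075-04-30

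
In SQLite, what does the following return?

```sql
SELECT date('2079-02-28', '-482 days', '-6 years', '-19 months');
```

Applying '-482 days' to 2079-02-28: counting 482 days back gives 2077-11-03.
Adding -6 years to 2077-11-03 gives 2071-11-03.
Adding -19 months to 2071-11-03 gives 2070-04-03.

2070-04-03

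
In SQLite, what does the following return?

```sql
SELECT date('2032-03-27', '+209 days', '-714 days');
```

2030-11-08

Applying '+209 days' to 2032-03-27: counting 209 days forward gives 2032-10-22.
Applying '-714 days' to 2032-10-22: counting 714 days back gives 2030-11-08.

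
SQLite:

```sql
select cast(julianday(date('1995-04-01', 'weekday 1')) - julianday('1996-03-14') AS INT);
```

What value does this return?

-346

`weekday 1` advances to the next Monday; 1995-04-01 is a Saturday, so it moves forward to 1995-04-03.
27 days remain in April 1995 after the 3rd (30 − 3).
Full months from May 1995 through February 1996 contribute their day counts.
Then 14 days into March 1996.
Total: 27 + 31 + 30 + 31 + 31 + 30 + 31 + 30 + 31 + 31 + 29 + 14 = 346.
The subtraction is earlier − later, so the result is −346 → -346.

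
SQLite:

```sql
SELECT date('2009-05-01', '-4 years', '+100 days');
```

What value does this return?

2005-08-09

Adding -4 years to 2009-05-01 gives 2005-05-01.
Applying '+100 days' to 2005-05-01: counting 100 days forward gives 2005-08-09.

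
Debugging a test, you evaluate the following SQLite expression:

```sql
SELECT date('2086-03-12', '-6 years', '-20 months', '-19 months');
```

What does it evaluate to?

2076-12-12

Adding -6 years to 2086-03-12 gives 2080-03-12.
Adding -20 months to 2080-03-12 gives 2078-07-12.
Adding -19 months to 2078-07-12 gives 2076-12-12.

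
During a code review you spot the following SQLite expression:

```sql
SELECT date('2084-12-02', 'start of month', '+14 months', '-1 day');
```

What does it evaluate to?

2086-01-31

`start of month` rewinds 2084-12-02 to 2084-12-01.
Adding +14 months to 2084-12-01 gives 2086-02-01.
Going back 1 day from 2086-02-01 reaches 2086-01-31 (last day of January, 31 days).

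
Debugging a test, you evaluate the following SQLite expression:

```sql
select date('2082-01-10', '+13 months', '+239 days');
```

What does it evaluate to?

2083-10-07

Adding +13 months to 2082-01-10 gives 2083-02-10.
Applying '+239 days' to 2083-02-10: counting 239 days forward gives 2083-10-07.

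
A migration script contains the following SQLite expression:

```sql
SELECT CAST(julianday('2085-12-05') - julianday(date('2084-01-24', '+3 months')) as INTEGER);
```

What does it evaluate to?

Adding +3 months to 2084-01-24 gives 2084-04-24.
6 days remain in April 2084 after the 24th (30 − 24).
Full months from May 2084 through November 2085 contribute their day counts.
Then 5 days into December 2085.
Total: 6 + 31 + 30 + 31 + 31 + 30 + 31 + 30 + 31 + 31 + 28 + 31 + 30 + 31 + 30 + 31 + 31 + 30 + 31 + 30 + 5 = 590.

590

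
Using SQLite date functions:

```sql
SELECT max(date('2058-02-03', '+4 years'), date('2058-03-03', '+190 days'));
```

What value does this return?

date('2058-02-03', '+4 years') → 2062-02-03.
date('2058-03-03', '+190 days') → 2058-09-09.
Later of the two is 2062-02-03.

2062-02-03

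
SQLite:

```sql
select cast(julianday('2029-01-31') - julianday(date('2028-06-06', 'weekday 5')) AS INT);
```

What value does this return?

236

`weekday 5` advances to the next Friday; 2028-06-06 is a Tuesday, so it moves forward to 2028-06-09.
21 days remain in June 2028 after the 9th (30 − 9).
Full months from July 2028 through December 2028 contribute their day counts.
Then 31 days into January 2029.
Total: 21 + 31 + 31 + 30 + 31 + 30 + 31 + 31 = 236.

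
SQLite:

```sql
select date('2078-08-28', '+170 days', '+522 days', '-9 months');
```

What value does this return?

2079-10-20

Applying '+170 days' to 2078-08-28: counting 170 days forward gives 2079-02-14.
Applying '+522 days' to 2079-02-14: counting 522 days forward gives 2080-07-20.
Adding -9 months to 2080-07-20 gives 2079-10-20.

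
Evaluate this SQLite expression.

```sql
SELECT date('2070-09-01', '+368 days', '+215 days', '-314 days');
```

2071-05-28

Applying '+368 days' to 2070-09-01: counting 368 days forward gives 2071-09-04.
Applying '+215 days' to 2071-09-04: counting 215 days forward gives 2072-04-06.
Applying '-314 days' to 2072-04-06: counting 314 days back gives 2071-05-28.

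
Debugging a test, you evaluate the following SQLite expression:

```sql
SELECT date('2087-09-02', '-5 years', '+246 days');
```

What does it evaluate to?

2083-05-06

Adding -5 years to 2087-09-02 gives 2082-09-02.
Applying '+246 days' to 2082-09-02: counting 246 days forward gives 2083-05-06.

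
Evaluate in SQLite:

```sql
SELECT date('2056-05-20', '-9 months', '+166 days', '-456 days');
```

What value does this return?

Adding -9 months to 2056-05-20 gives 2055-08-20.
Applying '+166 days' to 2055-08-20: counting 166 days forward gives 2056-02-02.
Applying '-456 days' to 2056-02-02: counting 456 days back gives 2054-11-03.

2054-11-03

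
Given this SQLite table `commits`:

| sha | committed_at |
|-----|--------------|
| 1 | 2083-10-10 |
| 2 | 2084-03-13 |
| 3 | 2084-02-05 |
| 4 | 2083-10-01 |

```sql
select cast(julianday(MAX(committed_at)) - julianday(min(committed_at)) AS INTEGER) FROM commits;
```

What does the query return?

MIN = 2083-10-01, MAX = 2084-03-13.
30 days remain in October 2083 after the 1st (31 − 1).
November 2083: 30 days.
December 2083: 31 days.
January 2084: 31 days.
February 2084: 29 days (leap year).
Then 13 days into March 2084.
Total: 30 + 30 + 31 + 31 + 29 + 13 = 164.

164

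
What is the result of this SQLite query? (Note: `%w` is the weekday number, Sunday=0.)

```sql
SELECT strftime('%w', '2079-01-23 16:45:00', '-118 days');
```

2

First apply '-118 days': 2079-01-23 16:45:00 → 2078-09-27 16:45:00.
2078-09-27 is a Tuesday; with Sunday=0 that is 2.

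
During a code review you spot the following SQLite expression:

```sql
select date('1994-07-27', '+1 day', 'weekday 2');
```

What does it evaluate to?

Advancing 1 more day within July lands on 1994-07-28.
`weekday 2` advances to the next Tuesday; 1994-07-28 is a Thursday, so it moves forward to 1994-08-02.

1994-08-02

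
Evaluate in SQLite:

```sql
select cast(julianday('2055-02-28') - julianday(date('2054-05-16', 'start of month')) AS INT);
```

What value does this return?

303

`start of month` rewinds 2054-05-16 to 2054-05-01.
30 days remain in May 2054 after the 1st (31 − 1).
Full months from June 2054 through January 2055 contribute their day counts.
Then 28 days into February 2055.
Total: 30 + 30 + 31 + 31 + 30 + 31 + 30 + 31 + 31 + 28 = 303.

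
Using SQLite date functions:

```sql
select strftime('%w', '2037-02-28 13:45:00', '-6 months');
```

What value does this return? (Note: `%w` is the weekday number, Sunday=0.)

First apply '-6 months': 2037-02-28 13:45:00 → 2036-08-28 13:45:00.
2036-08-28 is a Thursday; with Sunday=0 that is 4.

4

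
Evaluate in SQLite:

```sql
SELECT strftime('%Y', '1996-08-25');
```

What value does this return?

1996

`%Y` extracts the 4-digit year: 1996.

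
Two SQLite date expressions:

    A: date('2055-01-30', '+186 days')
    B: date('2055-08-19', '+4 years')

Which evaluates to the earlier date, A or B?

A

A = 2055-08-04.
B = 2059-08-19.
A is earlier.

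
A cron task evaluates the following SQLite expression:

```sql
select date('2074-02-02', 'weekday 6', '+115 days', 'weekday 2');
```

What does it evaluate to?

`weekday 6` advances to the next Saturday; 2074-02-02 is a Friday, so it moves forward to 2074-02-03.
Applying '+115 days' to 2074-02-03: counting 115 days forward gives 2074-05-29.
`weekday 2` advances to the next Tuesday; 2074-05-29 is already a Tuesday, so it stays at 2074-05-29.

2074-05-29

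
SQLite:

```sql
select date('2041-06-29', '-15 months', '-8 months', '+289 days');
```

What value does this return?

2040-05-13

Adding -15 months to 2041-06-29 gives 2040-03-29.
Adding -8 months to 2040-03-29 gives 2039-07-29.
Applying '+289 days' to 2039-07-29: counting 289 days forward gives 2040-05-13.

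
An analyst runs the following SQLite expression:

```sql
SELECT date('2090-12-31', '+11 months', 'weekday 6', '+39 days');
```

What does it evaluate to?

Adding +11 months to 2090-12-31 targets 2091-11-31. November 2091 has only 30 days, so SQLite normalizes the 1-day overflow forward to 2091-12-01.
`weekday 6` advances to the next Saturday; 2091-12-01 is already a Saturday, so it stays at 2091-12-01.
December 2091 has 31 days; 30 remain after the 1st, so 31 days reach 2092-01-01.
Advancing 8 more days within January lands on 2092-01-09.

2092-01-09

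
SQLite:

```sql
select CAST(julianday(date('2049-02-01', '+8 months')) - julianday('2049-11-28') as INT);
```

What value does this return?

Adding +8 months to 2049-02-01 gives 2049-10-01.
30 days remain in October 2049 after the 1st (31 − 1).
Then 28 days into November 2049.
Total: 30 + 28 = 58.
The subtraction is earlier − later, so the result is −58 → -58.

-58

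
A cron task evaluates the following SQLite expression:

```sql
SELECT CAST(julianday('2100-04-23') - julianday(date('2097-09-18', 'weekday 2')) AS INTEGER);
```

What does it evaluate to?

941

`weekday 2` advances to the next Tuesday; 2097-09-18 is a Wednesday, so it moves forward to 2097-09-24.
6 days remain in September 2097 after the 24th (30 − 24).
Full months from October 2097 through March 2100 contribute their day counts.
Then 23 days into April 2100.
Total: 6 + 31 + 30 + 31 + 31 + 28 + 31 + 30 + 31 + 30 + 31 + 31 + 30 + 31 + 30 + 31 + 31 + 28 + 31 + 30 + 31 + 30 + 31 + 31 + 30 + 31 + 30 + 31 + 31 + 28 + 31 + 23 = 941.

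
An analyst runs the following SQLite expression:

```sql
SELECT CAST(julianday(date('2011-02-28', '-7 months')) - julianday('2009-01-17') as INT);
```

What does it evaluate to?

Adding -7 months to 2011-02-28 gives 2010-07-28.
14 days remain in January 2009 after the 17th (31 − 17).
Full months from February 2009 through June 2010 contribute their day counts.
Then 28 days into July 2010.
Total: 14 + 28 + 31 + 30 + 31 + 30 + 31 + 31 + 30 + 31 + 30 + 31 + 31 + 28 + 31 + 30 + 31 + 30 + 28 = 557.

557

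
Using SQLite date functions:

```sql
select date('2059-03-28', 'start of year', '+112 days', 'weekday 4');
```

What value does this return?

2059-04-24

`start of year` rewinds 2059-03-28 to 2059-01-01.
Applying '+112 days' to 2059-01-01: counting 112 days forward gives 2059-04-23.
`weekday 4` advances to the next Thursday; 2059-04-23 is a Wednesday, so it moves forward to 2059-04-24.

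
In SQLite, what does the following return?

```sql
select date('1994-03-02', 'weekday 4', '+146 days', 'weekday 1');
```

`weekday 4` advances to the next Thursday; 1994-03-02 is a Wednesday, so it moves forward to 1994-03-03.
Applying '+146 days' to 1994-03-03: counting 146 days forward gives 1994-07-27.
`weekday 1` advances to the next Monday; 1994-07-27 is a Wednesday, so it moves forward to 1994-08-01.

1994-08-01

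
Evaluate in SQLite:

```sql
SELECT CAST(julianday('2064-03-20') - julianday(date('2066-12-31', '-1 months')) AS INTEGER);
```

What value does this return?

-986

Adding -1 month to 2066-12-31 targets 2066-11-31. November 2066 has only 30 days, so SQLite normalizes the 1-day overflow forward to 2066-12-01.
11 days remain in March 2064 after the 20th (31 − 20).
Full months from April 2064 through November 2066 contribute their day counts.
Then 1 day into December 2066.
Total: 11 + 30 + 31 + 30 + 31 + 31 + 30 + 31 + 30 + 31 + 31 + 28 + 31 + 30 + 31 + 30 + 31 + 31 + 30 + 31 + 30 + 31 + 31 + 28 + 31 + 30 + 31 + 30 + 31 + 31 + 30 + 31 + 30 + 1 = 986.
The subtraction is earlier − later, so the result is −986 → -986.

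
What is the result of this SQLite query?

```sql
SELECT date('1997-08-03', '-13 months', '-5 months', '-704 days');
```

1994-03-01

Adding -13 months to 1997-08-03 gives 1996-07-03.
Adding -5 months to 1996-07-03 gives 1996-02-03.
Applying '-704 days' to 1996-02-03: counting 704 days back gives 1994-03-01.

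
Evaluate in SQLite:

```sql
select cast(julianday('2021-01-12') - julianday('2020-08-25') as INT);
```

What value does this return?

140

6 days remain in August 2020 after the 25th (31 − 25).
September 2020: 30 days.
October 2020: 31 days.
November 2020: 30 days.
December 2020: 31 days.
Then 12 days into January 2021.
Total: 6 + 30 + 31 + 30 + 31 + 12 = 140.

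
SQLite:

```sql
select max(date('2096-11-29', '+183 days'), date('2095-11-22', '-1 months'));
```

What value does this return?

2097-05-31

date('2096-11-29', '+183 days') → 2097-05-31.
date('2095-11-22', '-1 months') → 2095-10-22.
Later of the two is 2097-05-31.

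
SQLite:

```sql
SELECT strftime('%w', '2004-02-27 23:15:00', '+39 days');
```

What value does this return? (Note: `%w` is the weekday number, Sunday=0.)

2

First apply '+39 days': 2004-02-27 23:15:00 → 2004-04-06 23:15:00.
2004-04-06 is a Tuesday; with Sunday=0 that is 2.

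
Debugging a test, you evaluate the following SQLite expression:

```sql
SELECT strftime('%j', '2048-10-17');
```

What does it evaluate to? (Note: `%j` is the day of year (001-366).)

291

Day-of-year for 2048-10-17: days since 2048-01-01 inclusive = 291, zero-padded to 291.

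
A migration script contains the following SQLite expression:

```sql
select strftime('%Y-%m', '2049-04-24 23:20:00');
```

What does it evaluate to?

`%Y-%m` extracts the year-month: 2049-04.

2049-04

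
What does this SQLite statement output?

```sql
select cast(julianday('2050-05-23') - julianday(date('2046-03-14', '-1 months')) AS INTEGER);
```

1559

Adding -1 month to 2046-03-14 gives 2046-02-14.
14 days remain in February 2046 after the 14th (28 − 14).
Full months from March 2046 through April 2050 contribute their day counts.
Then 23 days into May 2050.
Total: 14 + 31 + 30 + 31 + 30 + 31 + 31 + 30 + 31 + 30 + 31 + 31 + 28 + 31 + 30 + 31 + 30 + 31 + 31 + 30 + 31 + 30 + 31 + 31 + 29 + 31 + 30 + 31 + 30 + 31 + 31 + 30 + 31 + 30 + 31 + 31 + 28 + 31 + 30 + 31 + 30 + 31 + 31 + 30 + 31 + 30 + 31 + 31 + 28 + 31 + 30 + 23 = 1559.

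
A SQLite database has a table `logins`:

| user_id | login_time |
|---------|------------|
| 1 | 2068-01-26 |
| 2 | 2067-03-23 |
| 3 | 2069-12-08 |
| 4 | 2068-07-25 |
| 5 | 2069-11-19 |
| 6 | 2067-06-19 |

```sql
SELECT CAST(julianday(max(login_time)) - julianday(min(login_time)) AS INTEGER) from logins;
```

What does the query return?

991

MIN = 2067-03-23, MAX = 2069-12-08.
8 days remain in March 2067 after the 23rd (31 − 23).
Full months from April 2067 through November 2069 contribute their day counts.
Then 8 days into December 2069.
Total: 8 + 30 + 31 + 30 + 31 + 31 + 30 + 31 + 30 + 31 + 31 + 29 + 31 + 30 + 31 + 30 + 31 + 31 + 30 + 31 + 30 + 31 + 31 + 28 + 31 + 30 + 31 + 30 + 31 + 31 + 30 + 31 + 30 + 8 = 991.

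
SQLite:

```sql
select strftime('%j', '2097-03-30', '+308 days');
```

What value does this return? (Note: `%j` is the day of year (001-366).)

032

First apply '+308 days': 2097-03-30 → 2098-02-01.
Day-of-year for 2098-02-01: days since 2098-01-01 inclusive = 32, zero-padded to 032.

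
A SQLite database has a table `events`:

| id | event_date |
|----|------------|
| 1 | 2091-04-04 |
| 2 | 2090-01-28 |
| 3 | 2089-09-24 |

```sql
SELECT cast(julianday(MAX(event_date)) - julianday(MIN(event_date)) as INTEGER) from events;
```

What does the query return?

557

MIN = 2089-09-24, MAX = 2091-04-04.
6 days remain in September 2089 after the 24th (30 − 24).
Full months from October 2089 through March 2091 contribute their day counts.
Then 4 days into April 2091.
Total: 6 + 31 + 30 + 31 + 31 + 28 + 31 + 30 + 31 + 30 + 31 + 31 + 30 + 31 + 30 + 31 + 31 + 28 + 31 + 4 = 557.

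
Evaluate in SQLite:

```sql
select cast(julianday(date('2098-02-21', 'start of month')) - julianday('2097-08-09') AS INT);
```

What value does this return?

`start of month` rewinds 2098-02-21 to 2098-02-01.
22 days remain in August 2097 after the 9th (31 − 9).
September 2097: 30 days.
October 2097: 31 days.
November 2097: 30 days.
December 2097: 31 days.
January 2098: 31 days.
Then 1 day into February 2098.
Total: 22 + 30 + 31 + 30 + 31 + 31 + 1 = 176.

176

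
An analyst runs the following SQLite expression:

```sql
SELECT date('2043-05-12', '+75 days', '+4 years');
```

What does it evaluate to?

Applying '+75 days' to 2043-05-12: counting 75 days forward gives 2043-07-26.
Adding +4 years to 2043-07-26 gives 2047-07-26.

2047-07-26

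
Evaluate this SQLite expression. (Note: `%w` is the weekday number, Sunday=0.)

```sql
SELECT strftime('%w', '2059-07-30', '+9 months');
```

5

First apply '+9 months': 2059-07-30 → 2060-04-30.
2060-04-30 is a Friday; with Sunday=0 that is 5.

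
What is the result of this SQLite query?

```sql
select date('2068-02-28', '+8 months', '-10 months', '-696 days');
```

2066-01-31

Adding +8 months to 2068-02-28 gives 2068-10-28.
Adding -10 months to 2068-10-28 gives 2067-12-28.
Applying '-696 days' to 2067-12-28: counting 696 days back gives 2066-01-31.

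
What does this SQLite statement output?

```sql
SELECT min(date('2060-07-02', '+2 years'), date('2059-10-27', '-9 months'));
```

date('2060-07-02', '+2 years') → 2062-07-02.
date('2059-10-27', '-9 months') → 2059-01-27.
Earlier of the two is 2059-01-27.

2059-01-27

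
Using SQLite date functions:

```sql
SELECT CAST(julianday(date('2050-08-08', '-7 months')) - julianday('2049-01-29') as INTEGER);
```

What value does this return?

344

Adding -7 months to 2050-08-08 gives 2050-01-08.
2 days remain in January 2049 after the 29th (31 − 29).
Full months from February 2049 through December 2049 contribute their day counts.
Then 8 days into January 2050.
Total: 2 + 28 + 31 + 30 + 31 + 30 + 31 + 31 + 30 + 31 + 30 + 31 + 8 = 344.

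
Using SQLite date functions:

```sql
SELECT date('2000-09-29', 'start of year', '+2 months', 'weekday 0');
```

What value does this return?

`start of year` rewinds 2000-09-29 to 2000-01-01.
Adding +2 months to 2000-01-01 gives 2000-03-01.
`weekday 0` advances to the next Sunday; 2000-03-01 is a Wednesday, so it moves forward to 2000-03-05.

2000-03-05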